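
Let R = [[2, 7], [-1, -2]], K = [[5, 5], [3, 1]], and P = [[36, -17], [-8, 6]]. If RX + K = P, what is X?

RX = P − K = [[31, -22], [-11, 5]].
Since R multiplies X on the left, X = R⁻¹(P − K).
det R = 3; the adjugate gives R⁻¹ = [[-2/3, -7/3], [1/3, 2/3]].
X = R⁻¹(P − K) = [[5, 3], [3, -4]].

X = [[5, 3], [3, -4]]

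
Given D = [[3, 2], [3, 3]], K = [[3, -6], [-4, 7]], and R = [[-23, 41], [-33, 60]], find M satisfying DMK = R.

Isolating M: multiply by D⁻¹ from the left and K⁻¹ from the right, so M = D⁻¹RK⁻¹.
det D = 3, so D⁻¹ = [[1, -2/3], [-1, 1]].
det K = -3; the adjugate gives K⁻¹ = [[-7/3, -2], [-4/3, -1]].
D⁻¹R = [[-1, 1], [-10, 19]].
M = (D⁻¹R)K⁻¹ = [[1, 1], [-2, 1]].

M = [[1, 1], [-2, 1]]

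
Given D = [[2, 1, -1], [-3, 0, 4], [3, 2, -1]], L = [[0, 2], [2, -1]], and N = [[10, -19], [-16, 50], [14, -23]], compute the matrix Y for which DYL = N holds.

Y = D⁻¹NL⁻¹ (apply D⁻¹ on the left and L⁻¹ on the right).
det D = -1, so D⁻¹ = [[8, 1, -4], [-9, -1, 5], [6, 1, -3]].
det L = -4, so L⁻¹ = [[1/4, 1/2], [1/2, 0]].
D⁻¹N = [[8, -10], [-4, 6], [2, 5]].
Y = (D⁻¹N)L⁻¹ = [[-3, 4], [2, -2], [3, 1]].

Y = [[-3, 4], [2, -2], [3, 1]]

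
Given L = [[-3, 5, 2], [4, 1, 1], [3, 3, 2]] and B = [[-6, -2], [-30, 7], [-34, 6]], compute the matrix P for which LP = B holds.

P = [[-6, 2], [-4, 2], [-2, -3]]

Since L multiplies P on the left, P = L⁻¹B.
det L = -4; the adjugate gives L⁻¹ = [[1/4, 1, -3/4], [5/4, 3, -11/4], [-9/4, -6, 23/4]].
P = L⁻¹B = [[1/4, 1, -3/4], [5/4, 3, -11/4], [-9/4, -6, 23/4]] · [[-6, -2], [-30, 7], [-34, 6]] = [[-6, 2], [-4, 2], [-2, -3]].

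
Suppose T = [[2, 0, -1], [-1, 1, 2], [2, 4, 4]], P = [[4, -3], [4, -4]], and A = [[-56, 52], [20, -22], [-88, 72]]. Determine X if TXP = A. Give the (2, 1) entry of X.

Isolating X: multiply by T⁻¹ from the left and P⁻¹ from the right, so X = T⁻¹AP⁻¹.
det T = -2; the adjugate gives T⁻¹ = [[2, 2, -1/2], [-4, -5, 3/2], [3, 4, -1]].
det P = -4; the adjugate gives P⁻¹ = [[1, -3/4], [1, -1]].
T⁻¹A = [[-28, 24], [-8, 10], [0, -4]].
X = (T⁻¹A)P⁻¹ = [[-4, -3], [2, -4], [-4, 4]].

2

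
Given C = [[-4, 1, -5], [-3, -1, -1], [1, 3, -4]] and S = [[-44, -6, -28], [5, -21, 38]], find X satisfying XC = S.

Right-multiplying both sides by C⁻¹ gives X = SC⁻¹.
det C = -1, so C⁻¹ = [[-7, 11, 6], [13, -21, -11], [8, -13, -7]].
X = SC⁻¹ = [[-44, -6, -28], [5, -21, 38]] · [[-7, 11, 6], [13, -21, -11], [8, -13, -7]] = [[6, 6, -2], [-4, 2, -5]].

X = [[6, 6, -2], [-4, 2, -5]]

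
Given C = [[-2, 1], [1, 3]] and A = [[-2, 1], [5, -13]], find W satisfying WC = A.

W = [[1, 0], [-4, -3]]

Since C sits to the right of W, W = AC⁻¹.
C has determinant -7; C⁻¹ = [[-3/7, 1/7], [1/7, 2/7]].
W = AC⁻¹ = [[-2, 1], [5, -13]] · [[-3/7, 1/7], [1/7, 2/7]] = [[1, 0], [-4, -3]].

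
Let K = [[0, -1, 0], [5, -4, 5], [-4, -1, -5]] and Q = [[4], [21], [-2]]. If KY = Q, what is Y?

Left-multiplying both sides by K⁻¹ gives Y = K⁻¹Q.
det K = -5, so K⁻¹ = [[-5, 1, 1], [-1, 0, 0], [21/5, -4/5, -1]].
Y = K⁻¹Q = [[-5, 1, 1], [-1, 0, 0], [21/5, -4/5, -1]] · [[4], [21], [-2]] = [[-1], [-4], [2]].

Y = [[-1], [-4], [2]]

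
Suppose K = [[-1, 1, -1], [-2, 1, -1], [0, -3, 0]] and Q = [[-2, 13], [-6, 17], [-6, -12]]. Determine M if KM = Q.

M = [[4, -4], [2, 4], [0, -5]]

Left-multiplying both sides by K⁻¹ gives M = K⁻¹Q.
det K = -3, so K⁻¹ = [[1, -1, 0], [0, 0, -1/3], [-2, 1, -1/3]].
M = K⁻¹Q = [[1, -1, 0], [0, 0, -1/3], [-2, 1, -1/3]] · [[-2, 13], [-6, 17], [-6, -12]] = [[4, -4], [2, 4], [0, -5]].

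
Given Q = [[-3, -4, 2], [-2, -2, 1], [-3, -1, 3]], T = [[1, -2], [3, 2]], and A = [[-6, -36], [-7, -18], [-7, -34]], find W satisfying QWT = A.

Left-multiply by Q⁻¹ and right-multiply by T⁻¹: W = Q⁻¹AT⁻¹.
det Q = -5, so Q⁻¹ = [[1, -2, 0], [-3/5, 3/5, 1/5], [4/5, -9/5, 2/5]].
det T = 8, so T⁻¹ = [[1/4, 1/4], [-3/8, 1/8]].
Q⁻¹A = [[8, 0], [-2, 4], [5, -10]].
W = (Q⁻¹A)T⁻¹ = [[2, 2], [-2, 0], [5, 0]].

W = [[2, 2], [-2, 0], [5, 0]]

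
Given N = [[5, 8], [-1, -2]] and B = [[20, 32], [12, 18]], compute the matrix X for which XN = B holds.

X = [[4, 0], [3, 3]]

N is on the right of X, so right-multiply by N⁻¹: X = BN⁻¹.
det N = -2; the adjugate gives N⁻¹ = [[1, 4], [-1/2, -5/2]].
X = BN⁻¹ = [[20, 32], [12, 18]] · [[1, 4], [-1/2, -5/2]] = [[4, 0], [3, 3]].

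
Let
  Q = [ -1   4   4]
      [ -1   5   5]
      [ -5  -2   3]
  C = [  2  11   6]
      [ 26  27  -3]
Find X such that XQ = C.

X = [[6, -3, -1], [5, -1, -6]]

Since Q sits to the right of X, X = CQ⁻¹.
Q has determinant -5; Q⁻¹ = [[-5, 4, 0], [22/5, -17/5, -1/5], [-27/5, 22/5, 1/5]].
X = CQ⁻¹ = [[2, 11, 6], [26, 27, -3]] · [[-5, 4, 0], [22/5, -17/5, -1/5], [-27/5, 22/5, 1/5]] = [[6, -3, -1], [5, -1, -6]].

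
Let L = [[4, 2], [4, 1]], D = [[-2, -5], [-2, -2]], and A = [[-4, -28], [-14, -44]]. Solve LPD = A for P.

P = [[3, 0], [-2, -3]]

P = L⁻¹AD⁻¹ (apply L⁻¹ on the left and D⁻¹ on the right).
det L = -4, so L⁻¹ = [[-1/4, 1/2], [1, -1]].
D has determinant -6; D⁻¹ = [[1/3, -5/6], [-1/3, 1/3]].
L⁻¹A = [[-6, -15], [10, 16]].
P = (L⁻¹A)D⁻¹ = [[3, 0], [-2, -3]].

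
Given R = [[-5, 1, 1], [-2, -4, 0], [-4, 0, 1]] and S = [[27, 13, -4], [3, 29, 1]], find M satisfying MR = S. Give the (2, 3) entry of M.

R is on the right of M, so right-multiply by R⁻¹: M = SR⁻¹.
det R = 6; the adjugate gives R⁻¹ = [[-2/3, -1/6, 2/3], [1/3, -1/6, -1/3], [-8/3, -2/3, 11/3]].
M = SR⁻¹ = [[27, 13, -4], [3, 29, 1]] · [[-2/3, -1/6, 2/3], [1/3, -1/6, -1/3], [-8/3, -2/3, 11/3]] = [[-3, -4, -1], [5, -6, -4]].

-4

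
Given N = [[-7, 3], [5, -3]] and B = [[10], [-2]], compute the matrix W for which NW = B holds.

W = [[-4], [-6]]

N is on the left of W, so left-multiply by N⁻¹: W = N⁻¹B.
det N = 6; the adjugate gives N⁻¹ = [[-1/2, -1/2], [-5/6, -7/6]].
W = N⁻¹B = [[-1/2, -1/2], [-5/6, -7/6]] · [[10], [-2]] = [[-4], [-6]].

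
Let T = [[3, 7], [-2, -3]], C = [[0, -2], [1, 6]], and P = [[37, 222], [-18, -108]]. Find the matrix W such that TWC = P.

Left-multiply by T⁻¹ and right-multiply by C⁻¹: W = T⁻¹PC⁻¹.
T has determinant 5; T⁻¹ = [[-3/5, -7/5], [2/5, 3/5]].
det C = 2; the adjugate gives C⁻¹ = [[3, 1], [-1/2, 0]].
T⁻¹P = [[3, 18], [4, 24]].
W = (T⁻¹P)C⁻¹ = [[0, 3], [0, 4]].

W = [[0, 3], [0, 4]]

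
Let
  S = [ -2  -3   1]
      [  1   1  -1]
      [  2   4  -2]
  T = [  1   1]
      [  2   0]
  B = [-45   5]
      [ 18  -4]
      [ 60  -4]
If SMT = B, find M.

M = [[-5, 4], [2, 5], [1, -2]]

M = S⁻¹BT⁻¹ (apply S⁻¹ on the left and T⁻¹ on the right).
S has determinant -2; S⁻¹ = [[-1, 1, -1], [0, -1, 1/2], [-1, -1, -1/2]].
det T = -2, so T⁻¹ = [[0, 1/2], [1, -1/2]].
S⁻¹B = [[3, -5], [12, 2], [-3, 1]].
M = (S⁻¹B)T⁻¹ = [[-5, 4], [2, 5], [1, -2]].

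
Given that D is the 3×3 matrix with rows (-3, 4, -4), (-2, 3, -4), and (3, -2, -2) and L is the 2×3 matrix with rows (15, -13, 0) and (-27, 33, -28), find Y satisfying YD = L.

D is on the right of Y, so right-multiply by D⁻¹: Y = LD⁻¹.
det D = -2, so D⁻¹ = [[7, -8, 2], [8, -9, 2], [5/2, -3, 1/2]].
Y = LD⁻¹ = [[15, -13, 0], [-27, 33, -28]] · [[7, -8, 2], [8, -9, 2], [5/2, -3, 1/2]] = [[1, -3, 4], [5, 3, -2]].

Y = [[1, -3, 4], [5, 3, -2]]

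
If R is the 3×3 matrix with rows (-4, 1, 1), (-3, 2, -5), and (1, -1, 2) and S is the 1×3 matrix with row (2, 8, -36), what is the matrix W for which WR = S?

W = [[-5, 5, -3]]

R is on the right of W, so right-multiply by R⁻¹: W = SR⁻¹.
det R = 6; the adjugate gives R⁻¹ = [[-1/6, -1/2, -7/6], [1/6, -3/2, -23/6], [1/6, -1/2, -5/6]].
W = SR⁻¹ = [[2, 8, -36]] · [[-1/6, -1/2, -7/6], [1/6, -3/2, -23/6], [1/6, -1/2, -5/6]] = [[-5, 5, -3]].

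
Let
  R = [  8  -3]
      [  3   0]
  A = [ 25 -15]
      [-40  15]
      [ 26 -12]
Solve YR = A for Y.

Y = [[5, -5], [-5, 0], [4, -2]]

Right-multiplying both sides by R⁻¹ gives Y = AR⁻¹.
det R = 9, so R⁻¹ = [[0, 1/3], [-1/3, 8/9]].
Y = AR⁻¹ = [[25, -15], [-40, 15], [26, -12]] · [[0, 1/3], [-1/3, 8/9]] = [[5, -5], [-5, 0], [4, -2]].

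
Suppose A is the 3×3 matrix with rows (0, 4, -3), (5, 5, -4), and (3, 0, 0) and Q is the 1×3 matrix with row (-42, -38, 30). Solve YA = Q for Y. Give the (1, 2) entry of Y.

A is on the right of Y, so right-multiply by A⁻¹: Y = QA⁻¹.
A has determinant -3; A⁻¹ = [[0, 0, 1/3], [4, -3, 5], [5, -4, 20/3]].
Y = QA⁻¹ = [[-42, -38, 30]] · [[0, 0, 1/3], [4, -3, 5], [5, -4, 20/3]] = [[-2, -6, -4]].

-6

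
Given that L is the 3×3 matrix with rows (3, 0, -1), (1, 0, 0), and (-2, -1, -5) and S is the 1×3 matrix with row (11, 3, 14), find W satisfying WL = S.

L is on the right of W, so right-multiply by L⁻¹: W = SL⁻¹.
L has determinant 1; L⁻¹ = [[0, 1, 0], [5, -17, -1], [-1, 3, 0]].
W = SL⁻¹ = [[11, 3, 14]] · [[0, 1, 0], [5, -17, -1], [-1, 3, 0]] = [[1, 2, -3]].

W = [[1, 2, -3]]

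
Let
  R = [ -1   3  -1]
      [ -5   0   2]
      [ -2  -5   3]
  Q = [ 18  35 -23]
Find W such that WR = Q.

Since R sits to the right of W, W = QR⁻¹.
det R = -2; the adjugate gives R⁻¹ = [[-5, 2, -3], [-11/2, 5/2, -7/2], [-25/2, 11/2, -15/2]].
W = QR⁻¹ = [[18, 35, -23]] · [[-5, 2, -3], [-11/2, 5/2, -7/2], [-25/2, 11/2, -15/2]] = [[5, -3, -4]].

W = [[5, -3, -4]]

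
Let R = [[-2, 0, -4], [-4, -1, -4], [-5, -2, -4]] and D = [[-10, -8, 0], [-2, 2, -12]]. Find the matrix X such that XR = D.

X = [[-2, -4, 6], [5, -2, 0]]

R is on the right of X, so right-multiply by R⁻¹: X = DR⁻¹.
det R = -4, so R⁻¹ = [[1, -2, 1], [-1, 3, -2], [-3/4, 1, -1/2]].
X = DR⁻¹ = [[-10, -8, 0], [-2, 2, -12]] · [[1, -2, 1], [-1, 3, -2], [-3/4, 1, -1/2]] = [[-2, -4, 6], [5, -2, 0]].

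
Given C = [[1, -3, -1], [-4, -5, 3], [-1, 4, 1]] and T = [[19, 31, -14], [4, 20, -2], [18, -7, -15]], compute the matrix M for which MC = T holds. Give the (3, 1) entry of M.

C is on the right of M, so right-multiply by C⁻¹: M = TC⁻¹.
C has determinant 1; C⁻¹ = [[-17, -1, -14], [1, 0, 1], [-21, -1, -17]].
M = TC⁻¹ = [[19, 31, -14], [4, 20, -2], [18, -7, -15]] · [[-17, -1, -14], [1, 0, 1], [-21, -1, -17]] = [[2, -5, 3], [-6, -2, -2], [2, -3, -4]].

2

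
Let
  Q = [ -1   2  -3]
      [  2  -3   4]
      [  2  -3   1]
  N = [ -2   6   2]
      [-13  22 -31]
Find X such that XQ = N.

X = [[6, 6, -4], [5, -4, 0]]

Q is on the right of X, so right-multiply by Q⁻¹: X = NQ⁻¹.
det Q = 3; the adjugate gives Q⁻¹ = [[3, 7/3, -1/3], [2, 5/3, -2/3], [0, 1/3, -1/3]].
X = NQ⁻¹ = [[-2, 6, 2], [-13, 22, -31]] · [[3, 7/3, -1/3], [2, 5/3, -2/3], [0, 1/3, -1/3]] = [[6, 6, -4], [5, -4, 0]].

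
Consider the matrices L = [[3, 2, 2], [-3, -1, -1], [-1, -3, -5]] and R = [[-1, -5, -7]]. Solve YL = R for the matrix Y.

Right-multiplying both sides by L⁻¹ gives Y = RL⁻¹.
det L = -6, so L⁻¹ = [[-1/3, -2/3, 0], [7/3, 13/6, 1/2], [-4/3, -7/6, -1/2]].
Y = RL⁻¹ = [[-1, -5, -7]] · [[-1/3, -2/3, 0], [7/3, 13/6, 1/2], [-4/3, -7/6, -1/2]] = [[-2, -2, 1]].

Y = [[-2, -2, 1]]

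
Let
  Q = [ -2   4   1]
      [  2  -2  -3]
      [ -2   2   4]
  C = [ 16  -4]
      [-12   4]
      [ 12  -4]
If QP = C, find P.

P = [[-4, 2], [2, 0], [0, 0]]

Q is on the left of P, so left-multiply by Q⁻¹: P = Q⁻¹C.
det Q = -4, so Q⁻¹ = [[1/2, 7/2, 5/2], [1/2, 3/2, 1], [0, 1, 1]].
P = Q⁻¹C = [[1/2, 7/2, 5/2], [1/2, 3/2, 1], [0, 1, 1]] · [[16, -4], [-12, 4], [12, -4]] = [[-4, 2], [2, 0], [0, 0]].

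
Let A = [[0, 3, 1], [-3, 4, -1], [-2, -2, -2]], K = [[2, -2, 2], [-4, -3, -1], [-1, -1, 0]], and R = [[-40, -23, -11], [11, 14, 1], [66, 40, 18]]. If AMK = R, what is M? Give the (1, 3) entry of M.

Isolating M: multiply by A⁻¹ from the left and K⁻¹ from the right, so M = A⁻¹RK⁻¹.
A has determinant 2; A⁻¹ = [[-5, 2, -7/2], [-2, 1, -3/2], [7, -3, 9/2]].
det K = -2; the adjugate gives K⁻¹ = [[1/2, 1, -4], [-1/2, -1, 3], [-1/2, -2, 7]].
A⁻¹R = [[-9, 3, -6], [-8, 0, -4], [-16, -23, 1]].
M = (A⁻¹R)K⁻¹ = [[-3, 0, 3], [-2, 0, 4], [3, 5, 2]].

3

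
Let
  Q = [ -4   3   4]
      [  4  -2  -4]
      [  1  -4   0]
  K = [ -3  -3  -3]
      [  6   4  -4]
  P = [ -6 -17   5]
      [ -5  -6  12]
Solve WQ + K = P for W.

W = [[2, 0, 5], [2, -2, 5]]

WQ = P − K = [[-3, -14, 8], [-11, -10, 16]].
Q is on the right of W, so right-multiply by Q⁻¹: W = (P − K)Q⁻¹.
det Q = -4; the adjugate gives Q⁻¹ = [[4, 4, 1], [1, 1, 0], [7/2, 13/4, 1]].
W = (P − K)Q⁻¹ = [[2, 0, 5], [2, -2, 5]].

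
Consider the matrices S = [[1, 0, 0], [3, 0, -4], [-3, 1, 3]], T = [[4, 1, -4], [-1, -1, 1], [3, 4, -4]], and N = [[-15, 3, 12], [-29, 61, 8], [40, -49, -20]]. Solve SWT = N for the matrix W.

Left-multiply by S⁻¹ and right-multiply by T⁻¹: W = S⁻¹NT⁻¹.
S has determinant 4; S⁻¹ = [[1, 0, 0], [3/4, 3/4, 1], [3/4, -1/4, 0]].
det T = 3; the adjugate gives T⁻¹ = [[0, -4, -1], [-1/3, -4/3, 0], [-1/3, -13/3, -1]].
S⁻¹N = [[-15, 3, 12], [7, -1, -5], [-4, -13, 7]].
W = (S⁻¹N)T⁻¹ = [[-5, 4, 3], [2, -5, -2], [2, 3, -3]].

W = [[-5, 4, 3], [2, -5, -2], [2, 3, -3]]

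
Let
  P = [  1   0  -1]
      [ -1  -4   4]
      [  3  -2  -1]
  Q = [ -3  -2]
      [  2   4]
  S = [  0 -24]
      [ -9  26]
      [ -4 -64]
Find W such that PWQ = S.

W = [[-3, -4], [1, 3], [3, 5]]

Left-multiply by P⁻¹ and right-multiply by Q⁻¹: W = P⁻¹SQ⁻¹.
det P = -2, so P⁻¹ = [[-6, -1, 2], [-11/2, -1, 3/2], [-7, -1, 2]].
Q has determinant -8; Q⁻¹ = [[-1/2, -1/4], [1/4, 3/8]].
P⁻¹S = [[1, -10], [3, 10], [1, 14]].
W = (P⁻¹S)Q⁻¹ = [[-3, -4], [1, 3], [3, 5]].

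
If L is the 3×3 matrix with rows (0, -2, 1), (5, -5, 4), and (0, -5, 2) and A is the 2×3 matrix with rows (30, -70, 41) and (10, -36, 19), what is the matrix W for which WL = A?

L is on the right of W, so right-multiply by L⁻¹: W = AL⁻¹.
det L = -5; the adjugate gives L⁻¹ = [[-2, 1/5, 3/5], [2, 0, -1], [5, 0, -2]].
W = AL⁻¹ = [[30, -70, 41], [10, -36, 19]] · [[-2, 1/5, 3/5], [2, 0, -1], [5, 0, -2]] = [[5, 6, 6], [3, 2, 4]].

W = [[5, 6, 6], [3, 2, 4]]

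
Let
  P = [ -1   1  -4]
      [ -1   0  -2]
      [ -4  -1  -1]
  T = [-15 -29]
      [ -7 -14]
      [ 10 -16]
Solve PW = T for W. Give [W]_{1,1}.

P is on the left of W, so left-multiply by P⁻¹: W = P⁻¹T.
P has determinant 5; P⁻¹ = [[-2/5, 1, -2/5], [7/5, -3, 2/5], [1/5, -1, 1/5]].
W = P⁻¹T = [[-2/5, 1, -2/5], [7/5, -3, 2/5], [1/5, -1, 1/5]] · [[-15, -29], [-7, -14], [10, -16]] = [[-5, 4], [4, -5], [6, 5]].

-5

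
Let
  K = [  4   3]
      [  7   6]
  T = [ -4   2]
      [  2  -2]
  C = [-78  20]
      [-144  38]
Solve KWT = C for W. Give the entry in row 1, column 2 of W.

4

W = K⁻¹CT⁻¹ (apply K⁻¹ on the left and T⁻¹ on the right).
K has determinant 3; K⁻¹ = [[2, -1], [-7/3, 4/3]].
det T = 4, so T⁻¹ = [[-1/2, -1/2], [-1/2, -1]].
K⁻¹C = [[-12, 2], [-10, 4]].
W = (K⁻¹C)T⁻¹ = [[5, 4], [3, 1]].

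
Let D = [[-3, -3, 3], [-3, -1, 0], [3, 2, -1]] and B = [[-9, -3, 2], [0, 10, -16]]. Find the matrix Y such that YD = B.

Right-multiplying both sides by D⁻¹ gives Y = BD⁻¹.
D has determinant -3; D⁻¹ = [[-1/3, -1, -1], [1, 2, 3], [1, 1, 2]].
Y = BD⁻¹ = [[-9, -3, 2], [0, 10, -16]] · [[-1/3, -1, -1], [1, 2, 3], [1, 1, 2]] = [[2, 5, 4], [-6, 4, -2]].

Y = [[2, 5, 4], [-6, 4, -2]]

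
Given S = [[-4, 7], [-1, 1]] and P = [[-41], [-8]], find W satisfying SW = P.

Left-multiplying both sides by S⁻¹ gives W = S⁻¹P.
det S = 3, so S⁻¹ = [[1/3, -7/3], [1/3, -4/3]].
W = S⁻¹P = [[1/3, -7/3], [1/3, -4/3]] · [[-41], [-8]] = [[5], [-3]].

W = [[5], [-3]]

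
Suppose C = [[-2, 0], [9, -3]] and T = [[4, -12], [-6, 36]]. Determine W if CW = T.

Since C multiplies W on the left, W = C⁻¹T.
det C = 6; the adjugate gives C⁻¹ = [[-1/2, 0], [-3/2, -1/3]].
W = C⁻¹T = [[-1/2, 0], [-3/2, -1/3]] · [[4, -12], [-6, 36]] = [[-2, 6], [-4, 6]].

W = [[-2, 6], [-4, 6]]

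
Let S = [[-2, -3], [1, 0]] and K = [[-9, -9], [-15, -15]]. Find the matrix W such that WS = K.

W = [[3, -3], [5, -5]]

S is on the right of W, so right-multiply by S⁻¹: W = KS⁻¹.
det S = 3; the adjugate gives S⁻¹ = [[0, 1], [-1/3, -2/3]].
W = KS⁻¹ = [[-9, -9], [-15, -15]] · [[0, 1], [-1/3, -2/3]] = [[3, -3], [5, -5]].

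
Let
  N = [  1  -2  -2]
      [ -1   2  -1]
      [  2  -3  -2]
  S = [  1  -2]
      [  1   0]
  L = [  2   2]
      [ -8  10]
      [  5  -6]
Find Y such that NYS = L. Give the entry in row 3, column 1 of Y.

Left-multiply by N⁻¹ and right-multiply by S⁻¹: Y = N⁻¹LS⁻¹.
det N = 3, so N⁻¹ = [[-7/3, 2/3, 2], [-4/3, 2/3, 1], [-1/3, -1/3, 0]].
det S = 2, so S⁻¹ = [[0, 1], [-1/2, 1/2]].
N⁻¹L = [[0, -10], [-3, -2], [2, -4]].
Y = (N⁻¹L)S⁻¹ = [[5, -5], [1, -4], [2, 0]].

2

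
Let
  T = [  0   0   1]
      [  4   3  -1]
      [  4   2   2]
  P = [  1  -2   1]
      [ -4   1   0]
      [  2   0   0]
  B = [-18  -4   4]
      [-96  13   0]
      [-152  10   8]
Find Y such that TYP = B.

Y = [[-2, 5, -4], [4, -1, -3], [4, 4, -3]]

Left-multiply by T⁻¹ and right-multiply by P⁻¹: Y = T⁻¹BP⁻¹.
det T = -4, so T⁻¹ = [[-2, -1/2, 3/4], [3, 1, -1], [1, 0, 0]].
det P = -2, so P⁻¹ = [[0, 0, 1/2], [0, 1, 2], [1, 2, 7/2]].
T⁻¹B = [[-30, 9, -2], [2, -9, 4], [-18, -4, 4]].
Y = (T⁻¹B)P⁻¹ = [[-2, 5, -4], [4, -1, -3], [4, 4, -3]].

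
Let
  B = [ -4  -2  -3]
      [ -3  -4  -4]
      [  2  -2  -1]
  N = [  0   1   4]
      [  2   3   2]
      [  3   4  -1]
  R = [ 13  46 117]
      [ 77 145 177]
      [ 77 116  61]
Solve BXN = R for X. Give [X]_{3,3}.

X = B⁻¹RN⁻¹ (apply B⁻¹ on the left and N⁻¹ on the right).
det B = -4, so B⁻¹ = [[1, -1, 1], [11/4, -5/2, 7/4], [-7/2, 3, -5/2]].
det N = 4, so N⁻¹ = [[-11/4, 17/4, -5/2], [2, -3, 2], [-1/4, 3/4, -1/2]].
B⁻¹R = [[13, 17, 1], [-22, -33, -14], [-7, -16, -31]].
X = (B⁻¹R)N⁻¹ = [[-2, 5, 1], [-2, -5, -4], [-5, -5, 1]].

1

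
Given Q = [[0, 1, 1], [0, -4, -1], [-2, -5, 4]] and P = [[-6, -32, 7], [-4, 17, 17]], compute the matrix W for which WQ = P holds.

W = [[-1, 4, 3], [3, -6, 2]]

Q is on the right of W, so right-multiply by Q⁻¹: W = PQ⁻¹.
det Q = -6; the adjugate gives Q⁻¹ = [[7/2, 3/2, -1/2], [-1/3, -1/3, 0], [4/3, 1/3, 0]].
W = PQ⁻¹ = [[-6, -32, 7], [-4, 17, 17]] · [[7/2, 3/2, -1/2], [-1/3, -1/3, 0], [4/3, 1/3, 0]] = [[-1, 4, 3], [3, -6, 2]].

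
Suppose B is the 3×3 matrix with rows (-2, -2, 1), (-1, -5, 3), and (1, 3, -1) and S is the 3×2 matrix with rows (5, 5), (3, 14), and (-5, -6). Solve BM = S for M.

M = [[-2, 0], [-2, -1], [-3, 3]]

Left-multiplying both sides by B⁻¹ gives M = B⁻¹S.
B has determinant 6; B⁻¹ = [[-2/3, 1/6, -1/6], [1/3, 1/6, 5/6], [1/3, 2/3, 4/3]].
M = B⁻¹S = [[-2/3, 1/6, -1/6], [1/3, 1/6, 5/6], [1/3, 2/3, 4/3]] · [[5, 5], [3, 14], [-5, -6]] = [[-2, 0], [-2, -1], [-3, 3]].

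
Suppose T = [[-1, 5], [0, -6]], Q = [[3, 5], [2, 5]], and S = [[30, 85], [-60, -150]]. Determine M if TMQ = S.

M = [[4, 4], [0, 5]]

Left-multiply by T⁻¹ and right-multiply by Q⁻¹: M = T⁻¹SQ⁻¹.
det T = 6, so T⁻¹ = [[-1, -5/6], [0, -1/6]].
det Q = 5; the adjugate gives Q⁻¹ = [[1, -1], [-2/5, 3/5]].
T⁻¹S = [[20, 40], [10, 25]].
M = (T⁻¹S)Q⁻¹ = [[4, 4], [0, 5]].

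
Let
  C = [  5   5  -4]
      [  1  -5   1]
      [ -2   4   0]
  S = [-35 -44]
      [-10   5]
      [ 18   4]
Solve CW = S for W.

W = [[-5, -6], [2, -2], [5, 1]]

Left-multiplying both sides by C⁻¹ gives W = C⁻¹S.
det C = -6, so C⁻¹ = [[2/3, 8/3, 5/2], [1/3, 4/3, 3/2], [1, 5, 5]].
W = C⁻¹S = [[2/3, 8/3, 5/2], [1/3, 4/3, 3/2], [1, 5, 5]] · [[-35, -44], [-10, 5], [18, 4]] = [[-5, -6], [2, -2], [5, 1]].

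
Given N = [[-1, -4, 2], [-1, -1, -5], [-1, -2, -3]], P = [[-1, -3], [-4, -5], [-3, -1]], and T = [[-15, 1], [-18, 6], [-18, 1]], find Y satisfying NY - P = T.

NY = T + P = [[-16, -2], [-22, 1], [-21, 0]].
Since N multiplies Y on the left, Y = N⁻¹(T + P).
N has determinant 1; N⁻¹ = [[-7, -16, 22], [2, 5, -7], [1, 2, -3]].
Y = N⁻¹(T + P) = [[2, -2], [5, 1], [3, 0]].

Y = [[2, -2], [5, 1], [3, 0]]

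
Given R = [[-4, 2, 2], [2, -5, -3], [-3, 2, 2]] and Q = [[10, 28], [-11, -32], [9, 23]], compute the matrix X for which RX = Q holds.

Left-multiplying both sides by R⁻¹ gives X = R⁻¹Q.
det R = 4; the adjugate gives R⁻¹ = [[-1, 0, 1], [5/4, -1/2, -2], [-11/4, 1/2, 4]].
X = R⁻¹Q = [[-1, 0, 1], [5/4, -1/2, -2], [-11/4, 1/2, 4]] · [[10, 28], [-11, -32], [9, 23]] = [[-1, -5], [0, 5], [3, -1]].

X = [[-1, -5], [0, 5], [3, -1]]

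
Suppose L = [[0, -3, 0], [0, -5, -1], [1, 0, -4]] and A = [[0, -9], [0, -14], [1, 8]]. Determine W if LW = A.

W = [[1, 4], [0, 3], [0, -1]]

Since L multiplies W on the left, W = L⁻¹A.
L has determinant 3; L⁻¹ = [[20/3, -4, 1], [-1/3, 0, 0], [5/3, -1, 0]].
W = L⁻¹A = [[20/3, -4, 1], [-1/3, 0, 0], [5/3, -1, 0]] · [[0, -9], [0, -14], [1, 8]] = [[1, 4], [0, 3], [0, -1]].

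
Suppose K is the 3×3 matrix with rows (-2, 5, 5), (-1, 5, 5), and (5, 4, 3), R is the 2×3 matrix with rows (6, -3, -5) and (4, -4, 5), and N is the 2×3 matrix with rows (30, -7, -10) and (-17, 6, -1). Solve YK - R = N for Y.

Y = [[-5, -1, 5], [1, 1, -2]]

YK = N + R = [[36, -10, -15], [-13, 2, 4]].
Right-multiplying both sides by K⁻¹ gives Y = (N + R)K⁻¹.
det K = 5, so K⁻¹ = [[-1, 1, 0], [28/5, -31/5, 1], [-29/5, 33/5, -1]].
Y = (N + R)K⁻¹ = [[-5, -1, 5], [1, 1, -2]].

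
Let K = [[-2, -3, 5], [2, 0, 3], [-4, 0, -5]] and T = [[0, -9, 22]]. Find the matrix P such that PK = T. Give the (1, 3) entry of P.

-2

Right-multiplying both sides by K⁻¹ gives P = TK⁻¹.
det K = 6; the adjugate gives K⁻¹ = [[0, -5/2, -3/2], [-1/3, 5, 8/3], [0, 2, 1]].
P = TK⁻¹ = [[0, -9, 22]] · [[0, -5/2, -3/2], [-1/3, 5, 8/3], [0, 2, 1]] = [[3, -1, -2]].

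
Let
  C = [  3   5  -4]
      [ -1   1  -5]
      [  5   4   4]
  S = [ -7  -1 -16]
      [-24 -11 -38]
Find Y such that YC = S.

C is on the right of Y, so right-multiply by C⁻¹: Y = SC⁻¹.
det C = 3, so C⁻¹ = [[8, -12, -7], [-7, 32/3, 19/3], [-3, 13/3, 8/3]].
Y = SC⁻¹ = [[-7, -1, -16], [-24, -11, -38]] · [[8, -12, -7], [-7, 32/3, 19/3], [-3, 13/3, 8/3]] = [[-1, 4, 0], [-1, 6, -3]].

Y = [[-1, 4, 0], [-1, 6, -3]]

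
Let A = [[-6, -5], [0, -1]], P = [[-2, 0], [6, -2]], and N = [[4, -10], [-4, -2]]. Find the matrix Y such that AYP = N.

Y = [[2, 0], [-5, -1]]

Isolating Y: multiply by A⁻¹ from the left and P⁻¹ from the right, so Y = A⁻¹NP⁻¹.
det A = 6, so A⁻¹ = [[-1/6, 5/6], [0, -1]].
P has determinant 4; P⁻¹ = [[-1/2, 0], [-3/2, -1/2]].
A⁻¹N = [[-4, 0], [4, 2]].
Y = (A⁻¹N)P⁻¹ = [[2, 0], [-5, -1]].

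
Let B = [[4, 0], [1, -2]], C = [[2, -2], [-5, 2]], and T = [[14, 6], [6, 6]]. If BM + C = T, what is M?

M = [[3, 2], [-4, -1]]

BM = T − C = [[12, 8], [11, 4]].
Left-multiplying both sides by B⁻¹ gives M = B⁻¹(T − C).
det B = -8; the adjugate gives B⁻¹ = [[1/4, 0], [1/8, -1/2]].
M = B⁻¹(T − C) = [[3, 2], [-4, -1]].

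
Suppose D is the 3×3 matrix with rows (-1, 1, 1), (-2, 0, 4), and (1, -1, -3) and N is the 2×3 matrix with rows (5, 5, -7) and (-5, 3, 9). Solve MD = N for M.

Since D sits to the right of M, M = ND⁻¹.
det D = -4; the adjugate gives D⁻¹ = [[-1, -1/2, -1], [1/2, -1/2, -1/2], [-1/2, 0, -1/2]].
M = ND⁻¹ = [[5, 5, -7], [-5, 3, 9]] · [[-1, -1/2, -1], [1/2, -1/2, -1/2], [-1/2, 0, -1/2]] = [[1, -5, -4], [2, 1, -1]].

M = [[1, -5, -4], [2, 1, -1]]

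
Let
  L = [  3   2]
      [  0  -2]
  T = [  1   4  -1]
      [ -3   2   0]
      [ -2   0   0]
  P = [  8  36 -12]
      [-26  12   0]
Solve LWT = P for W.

Isolating W: multiply by L⁻¹ from the left and T⁻¹ from the right, so W = L⁻¹PT⁻¹.
det L = -6; the adjugate gives L⁻¹ = [[1/3, 1/3], [0, -1/2]].
det T = -4; the adjugate gives T⁻¹ = [[0, 0, -1/2], [0, 1/2, -3/4], [-1, 2, -7/2]].
L⁻¹P = [[-6, 16, -4], [13, -6, 0]].
W = (L⁻¹P)T⁻¹ = [[4, 0, 5], [0, -3, -2]].

W = [[4, 0, 5], [0, -3, -2]]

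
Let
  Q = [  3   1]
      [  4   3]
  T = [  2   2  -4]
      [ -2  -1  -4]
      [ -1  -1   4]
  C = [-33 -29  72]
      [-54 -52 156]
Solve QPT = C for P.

Left-multiply by Q⁻¹ and right-multiply by T⁻¹: P = Q⁻¹CT⁻¹.
det Q = 5, so Q⁻¹ = [[3/5, -1/5], [-4/5, 3/5]].
T has determinant 4; T⁻¹ = [[-2, -1, -3], [3, 1, 4], [1/4, 0, 1/2]].
Q⁻¹C = [[-9, -7, 12], [-6, -8, 36]].
P = (Q⁻¹C)T⁻¹ = [[0, 2, 5], [-3, -2, 4]].

P = [[0, 2, 5], [-3, -2, 4]]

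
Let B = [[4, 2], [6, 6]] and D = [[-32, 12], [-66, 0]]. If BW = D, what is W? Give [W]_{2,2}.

B is on the left of W, so left-multiply by B⁻¹: W = B⁻¹D.
det B = 12, so B⁻¹ = [[1/2, -1/6], [-1/2, 1/3]].
W = B⁻¹D = [[1/2, -1/6], [-1/2, 1/3]] · [[-32, 12], [-66, 0]] = [[-5, 6], [-6, -6]].

-6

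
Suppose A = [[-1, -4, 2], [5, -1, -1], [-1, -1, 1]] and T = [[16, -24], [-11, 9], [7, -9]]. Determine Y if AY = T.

Left-multiplying both sides by A⁻¹ gives Y = A⁻¹T.
A has determinant 6; A⁻¹ = [[-1/3, 1/3, 1], [-2/3, 1/6, 3/2], [-1, 1/2, 7/2]].
Y = A⁻¹T = [[-1/3, 1/3, 1], [-2/3, 1/6, 3/2], [-1, 1/2, 7/2]] · [[16, -24], [-11, 9], [7, -9]] = [[-2, 2], [-2, 4], [3, -3]].

Y = [[-2, 2], [-2, 4], [3, -3]]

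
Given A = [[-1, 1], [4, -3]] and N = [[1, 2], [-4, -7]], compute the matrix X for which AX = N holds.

Since A multiplies X on the left, X = A⁻¹N.
det A = -1, so A⁻¹ = [[3, 1], [4, 1]].
X = A⁻¹N = [[3, 1], [4, 1]] · [[1, 2], [-4, -7]] = [[-1, -1], [0, 1]].

X = [[-1, -1], [0, 1]]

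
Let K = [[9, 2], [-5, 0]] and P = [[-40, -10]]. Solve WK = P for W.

W = [[-5, -1]]

Since K sits to the right of W, W = PK⁻¹.
det K = 10, so K⁻¹ = [[0, -1/5], [1/2, 9/10]].
W = PK⁻¹ = [[-40, -10]] · [[0, -1/5], [1/2, 9/10]] = [[-5, -1]].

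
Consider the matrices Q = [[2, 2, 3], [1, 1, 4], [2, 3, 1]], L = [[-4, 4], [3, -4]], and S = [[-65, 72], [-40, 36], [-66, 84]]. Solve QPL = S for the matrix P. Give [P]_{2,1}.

Isolating P: multiply by Q⁻¹ from the left and L⁻¹ from the right, so P = Q⁻¹SL⁻¹.
det Q = -5; the adjugate gives Q⁻¹ = [[11/5, -7/5, -1], [-7/5, 4/5, 1], [-1/5, 2/5, 0]].
L has determinant 4; L⁻¹ = [[-1, -1], [-3/4, -1]].
Q⁻¹S = [[-21, 24], [-7, 12], [-3, 0]].
P = (Q⁻¹S)L⁻¹ = [[3, -3], [-2, -5], [3, 3]].

-2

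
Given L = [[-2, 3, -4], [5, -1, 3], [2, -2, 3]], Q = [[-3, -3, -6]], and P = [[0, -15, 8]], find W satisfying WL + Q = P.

WL = P − Q = [[3, -12, 14]].
Since L sits to the right of W, W = (P − Q)L⁻¹.
det L = -1, so L⁻¹ = [[-3, 1, -5], [9, -2, 14], [8, -2, 13]].
W = (P − Q)L⁻¹ = [[-5, -1, -1]].

W = [[-5, -1, -1]]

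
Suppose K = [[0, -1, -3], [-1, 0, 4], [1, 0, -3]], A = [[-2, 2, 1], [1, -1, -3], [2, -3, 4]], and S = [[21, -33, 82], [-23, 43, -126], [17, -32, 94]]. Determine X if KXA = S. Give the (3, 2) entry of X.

Left-multiply by K⁻¹ and right-multiply by A⁻¹: X = K⁻¹SA⁻¹.
K has determinant -1; K⁻¹ = [[0, 3, 4], [-1, -3, -3], [0, 1, 1]].
A has determinant 5; A⁻¹ = [[-13/5, -11/5, -1], [-2, -2, -1], [-1/5, -2/5, 0]].
K⁻¹S = [[-1, 1, -2], [-3, 0, 14], [-6, 11, -32]].
X = (K⁻¹S)A⁻¹ = [[1, 1, 0], [5, 1, 3], [0, 4, -5]].

4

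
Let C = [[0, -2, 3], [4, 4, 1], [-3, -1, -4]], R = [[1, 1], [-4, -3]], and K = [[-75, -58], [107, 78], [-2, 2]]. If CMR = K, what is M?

M = [[-4, -4], [2, -4], [-1, 3]]

M = C⁻¹KR⁻¹ (apply C⁻¹ on the left and R⁻¹ on the right).
det C = -2; the adjugate gives C⁻¹ = [[15/2, 11/2, 7], [-13/2, -9/2, -6], [-4, -3, -4]].
det R = 1, so R⁻¹ = [[-3, -1], [4, 1]].
C⁻¹K = [[12, 8], [18, 14], [-13, -10]].
M = (C⁻¹K)R⁻¹ = [[-4, -4], [2, -4], [-1, 3]].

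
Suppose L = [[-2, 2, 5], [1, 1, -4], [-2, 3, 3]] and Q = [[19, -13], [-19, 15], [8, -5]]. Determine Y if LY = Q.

Y = [[2, 1], [-1, 2], [5, -3]]

L is on the left of Y, so left-multiply by L⁻¹: Y = L⁻¹Q.
det L = 5, so L⁻¹ = [[3, 9/5, -13/5], [1, 4/5, -3/5], [1, 2/5, -4/5]].
Y = L⁻¹Q = [[3, 9/5, -13/5], [1, 4/5, -3/5], [1, 2/5, -4/5]] · [[19, -13], [-19, 15], [8, -5]] = [[2, 1], [-1, 2], [5, -3]].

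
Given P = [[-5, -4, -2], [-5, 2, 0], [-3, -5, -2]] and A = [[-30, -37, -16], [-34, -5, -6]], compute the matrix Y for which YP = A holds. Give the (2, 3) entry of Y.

3

Right-multiplying both sides by P⁻¹ gives Y = AP⁻¹.
det P = -2, so P⁻¹ = [[2, -1, -2], [5, -2, -5], [-31/2, 13/2, 15]].
Y = AP⁻¹ = [[-30, -37, -16], [-34, -5, -6]] · [[2, -1, -2], [5, -2, -5], [-31/2, 13/2, 15]] = [[3, 0, 5], [0, 5, 3]].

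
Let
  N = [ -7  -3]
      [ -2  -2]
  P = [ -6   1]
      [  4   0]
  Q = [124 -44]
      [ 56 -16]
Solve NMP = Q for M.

Isolating M: multiply by N⁻¹ from the left and P⁻¹ from the right, so M = N⁻¹QP⁻¹.
N has determinant 8; N⁻¹ = [[-1/4, 3/8], [1/4, -7/8]].
det P = -4; the adjugate gives P⁻¹ = [[0, 1/4], [1, 3/2]].
N⁻¹Q = [[-10, 5], [-18, 3]].
M = (N⁻¹Q)P⁻¹ = [[5, 5], [3, 0]].

M = [[5, 5], [3, 0]]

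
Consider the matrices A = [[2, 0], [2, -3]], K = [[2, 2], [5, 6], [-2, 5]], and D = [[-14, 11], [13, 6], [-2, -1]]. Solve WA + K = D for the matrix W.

WA = D − K = [[-16, 9], [8, 0], [0, -6]].
Since A sits to the right of W, W = (D − K)A⁻¹.
det A = -6, so A⁻¹ = [[1/2, 0], [1/3, -1/3]].
W = (D − K)A⁻¹ = [[-5, -3], [4, 0], [-2, 2]].

W = [[-5, -3], [4, 0], [-2, 2]]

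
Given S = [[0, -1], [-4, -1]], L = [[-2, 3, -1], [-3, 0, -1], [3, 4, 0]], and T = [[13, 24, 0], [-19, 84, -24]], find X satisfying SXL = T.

Left-multiply by S⁻¹ and right-multiply by L⁻¹: X = S⁻¹TL⁻¹.
det S = -4, so S⁻¹ = [[1/4, -1/4], [-1, 0]].
det L = -5; the adjugate gives L⁻¹ = [[-4/5, 4/5, 3/5], [3/5, -3/5, -1/5], [12/5, -17/5, -9/5]].
S⁻¹T = [[8, -15, 6], [-13, -24, 0]].
X = (S⁻¹T)L⁻¹ = [[-1, -5, -3], [-4, 4, -3]].

X = [[-1, -5, -3], [-4, 4, -3]]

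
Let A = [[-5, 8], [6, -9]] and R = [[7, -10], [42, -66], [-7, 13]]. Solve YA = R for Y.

Y = [[1, 2], [-6, 2], [5, 3]]

Right-multiplying both sides by A⁻¹ gives Y = RA⁻¹.
det A = -3; the adjugate gives A⁻¹ = [[3, 8/3], [2, 5/3]].
Y = RA⁻¹ = [[7, -10], [42, -66], [-7, 13]] · [[3, 8/3], [2, 5/3]] = [[1, 2], [-6, 2], [5, 3]].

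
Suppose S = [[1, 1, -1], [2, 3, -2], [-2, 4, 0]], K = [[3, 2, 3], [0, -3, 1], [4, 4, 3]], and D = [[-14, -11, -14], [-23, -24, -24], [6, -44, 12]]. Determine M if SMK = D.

Isolating M: multiply by S⁻¹ from the left and K⁻¹ from the right, so M = S⁻¹DK⁻¹.
det S = -2; the adjugate gives S⁻¹ = [[-4, 2, -1/2], [-2, 1, 0], [-7, 3, -1/2]].
det K = 5, so K⁻¹ = [[-13/5, 6/5, 11/5], [4/5, -3/5, -3/5], [12/5, -4/5, -9/5]].
S⁻¹D = [[7, 18, 2], [5, -2, 4], [26, 27, 20]].
M = (S⁻¹D)K⁻¹ = [[1, -4, 1], [-5, 4, 5], [2, -1, 5]].

M = [[1, -4, 1], [-5, 4, 5], [2, -1, 5]]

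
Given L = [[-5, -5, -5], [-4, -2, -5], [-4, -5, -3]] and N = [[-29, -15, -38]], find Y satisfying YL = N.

L is on the right of Y, so right-multiply by L⁻¹: Y = NL⁻¹.
det L = -5, so L⁻¹ = [[19/5, -2, -3], [-8/5, 1, 1], [-12/5, 1, 2]].
Y = NL⁻¹ = [[-29, -15, -38]] · [[19/5, -2, -3], [-8/5, 1, 1], [-12/5, 1, 2]] = [[5, 5, -4]].

Y = [[5, 5, -4]]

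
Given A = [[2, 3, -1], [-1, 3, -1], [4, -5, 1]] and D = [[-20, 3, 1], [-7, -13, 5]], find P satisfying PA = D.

P = [[-4, 0, -3], [-3, -3, -1]]

Right-multiplying both sides by A⁻¹ gives P = DA⁻¹.
det A = -6, so A⁻¹ = [[1/3, -1/3, 0], [1/2, -1, -1/2], [7/6, -11/3, -3/2]].
P = DA⁻¹ = [[-20, 3, 1], [-7, -13, 5]] · [[1/3, -1/3, 0], [1/2, -1, -1/2], [7/6, -11/3, -3/2]] = [[-4, 0, -3], [-3, -3, -1]].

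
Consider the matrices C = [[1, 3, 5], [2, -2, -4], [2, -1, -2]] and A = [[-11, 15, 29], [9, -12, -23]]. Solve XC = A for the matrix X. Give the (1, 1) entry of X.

Right-multiplying both sides by C⁻¹ gives X = AC⁻¹.
C has determinant -2; C⁻¹ = [[0, -1/2, 1], [2, 6, -7], [-1, -7/2, 4]].
X = AC⁻¹ = [[-11, 15, 29], [9, -12, -23]] · [[0, -1/2, 1], [2, 6, -7], [-1, -7/2, 4]] = [[1, -6, 0], [-1, 4, 1]].

1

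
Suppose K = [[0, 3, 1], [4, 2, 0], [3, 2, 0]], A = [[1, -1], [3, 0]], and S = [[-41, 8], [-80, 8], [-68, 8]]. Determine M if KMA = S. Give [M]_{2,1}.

Left-multiply by K⁻¹ and right-multiply by A⁻¹: M = K⁻¹SA⁻¹.
det K = 2, so K⁻¹ = [[0, 1, -1], [0, -3/2, 2], [1, 9/2, -6]].
A has determinant 3; A⁻¹ = [[0, 1/3], [-1, 1/3]].
K⁻¹S = [[-12, 0], [-16, 4], [7, -4]].
M = (K⁻¹S)A⁻¹ = [[0, -4], [-4, -4], [4, 1]].

-4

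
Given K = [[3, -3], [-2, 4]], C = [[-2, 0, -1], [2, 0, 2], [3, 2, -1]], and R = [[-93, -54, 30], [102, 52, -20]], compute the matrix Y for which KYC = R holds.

Y = K⁻¹RC⁻¹ (apply K⁻¹ on the left and C⁻¹ on the right).
K has determinant 6; K⁻¹ = [[2/3, 1/2], [1/3, 1/2]].
det C = 4; the adjugate gives C⁻¹ = [[-1, -1/2, 0], [2, 5/4, 1/2], [1, 1, 0]].
K⁻¹R = [[-11, -10, 10], [20, 8, 0]].
Y = (K⁻¹R)C⁻¹ = [[1, 3, -5], [-4, 0, 4]].

Y = [[1, 3, -5], [-4, 0, 4]]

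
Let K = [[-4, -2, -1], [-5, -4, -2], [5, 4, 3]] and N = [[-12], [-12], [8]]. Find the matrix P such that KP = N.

K is on the left of P, so left-multiply by K⁻¹: P = K⁻¹N.
det K = 6; the adjugate gives K⁻¹ = [[-2/3, 1/3, 0], [5/6, -7/6, -1/2], [0, 1, 1]].
P = K⁻¹N = [[-2/3, 1/3, 0], [5/6, -7/6, -1/2], [0, 1, 1]] · [[-12], [-12], [8]] = [[4], [0], [-4]].

P = [[4], [0], [-4]]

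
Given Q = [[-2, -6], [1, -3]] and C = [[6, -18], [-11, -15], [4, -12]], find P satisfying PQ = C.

P = [[0, 6], [4, -3], [0, 4]]

Q is on the right of P, so right-multiply by Q⁻¹: P = CQ⁻¹.
det Q = 12, so Q⁻¹ = [[-1/4, 1/2], [-1/12, -1/6]].
P = CQ⁻¹ = [[6, -18], [-11, -15], [4, -12]] · [[-1/4, 1/2], [-1/12, -1/6]] = [[0, 6], [4, -3], [0, 4]].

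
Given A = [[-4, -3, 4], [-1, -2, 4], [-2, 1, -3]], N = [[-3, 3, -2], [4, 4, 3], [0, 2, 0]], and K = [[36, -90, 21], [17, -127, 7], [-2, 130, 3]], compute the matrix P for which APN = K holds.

P = [[-1, -1, -3], [4, -1, -3], [-4, -4, -3]]

Left-multiply by A⁻¹ and right-multiply by N⁻¹: P = A⁻¹KN⁻¹.
A has determinant 5; A⁻¹ = [[2/5, -1, -4/5], [-11/5, 4, 12/5], [-1, 2, 1]].
N has determinant 2; N⁻¹ = [[-3, -2, 17/2], [0, 0, 1/2], [4, 3, -12]].
A⁻¹K = [[-1, -13, -1], [-16, 2, -11], [-4, -34, -4]].
P = (A⁻¹K)N⁻¹ = [[-1, -1, -3], [4, -1, -3], [-4, -4, -3]].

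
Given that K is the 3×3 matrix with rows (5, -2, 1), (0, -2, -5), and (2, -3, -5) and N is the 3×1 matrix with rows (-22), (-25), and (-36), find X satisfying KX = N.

Since K multiplies X on the left, X = K⁻¹N.
det K = -1, so K⁻¹ = [[5, 13, -12], [10, 27, -25], [-4, -11, 10]].
X = K⁻¹N = [[5, 13, -12], [10, 27, -25], [-4, -11, 10]] · [[-22], [-25], [-36]] = [[-3], [5], [3]].

X = [[-3], [5], [3]]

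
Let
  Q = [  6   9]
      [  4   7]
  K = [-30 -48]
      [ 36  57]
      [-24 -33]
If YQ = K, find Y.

Y = [[-3, -3], [4, 3], [-6, 3]]

Since Q sits to the right of Y, Y = KQ⁻¹.
Q has determinant 6; Q⁻¹ = [[7/6, -3/2], [-2/3, 1]].
Y = KQ⁻¹ = [[-30, -48], [36, 57], [-24, -33]] · [[7/6, -3/2], [-2/3, 1]] = [[-3, -3], [4, 3], [-6, 3]].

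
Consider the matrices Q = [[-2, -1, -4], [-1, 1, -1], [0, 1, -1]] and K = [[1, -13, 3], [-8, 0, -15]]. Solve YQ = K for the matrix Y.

Q is on the right of Y, so right-multiply by Q⁻¹: Y = KQ⁻¹.
det Q = 5, so Q⁻¹ = [[0, -1, 1], [-1/5, 2/5, 2/5], [-1/5, 2/5, -3/5]].
Y = KQ⁻¹ = [[1, -13, 3], [-8, 0, -15]] · [[0, -1, 1], [-1/5, 2/5, 2/5], [-1/5, 2/5, -3/5]] = [[2, -5, -6], [3, 2, 1]].

Y = [[2, -5, -6], [3, 2, 1]]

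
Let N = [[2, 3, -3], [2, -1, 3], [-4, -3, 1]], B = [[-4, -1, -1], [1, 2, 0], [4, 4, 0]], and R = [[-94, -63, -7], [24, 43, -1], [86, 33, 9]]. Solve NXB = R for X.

X = [[2, 5, -5], [0, 3, 2], [-1, 3, 5]]

Left-multiply by N⁻¹ and right-multiply by B⁻¹: X = N⁻¹RB⁻¹.
det N = 4; the adjugate gives N⁻¹ = [[2, 3/2, 3/2], [-7/2, -5/2, -3], [-5/2, -3/2, -2]].
B has determinant 4; B⁻¹ = [[0, -1, 1/2], [0, 1, -1/4], [-1, 3, -7/4]].
N⁻¹R = [[-23, -12, -2], [11, 14, 0], [27, 27, 1]].
X = (N⁻¹R)B⁻¹ = [[2, 5, -5], [0, 3, 2], [-1, 3, 5]].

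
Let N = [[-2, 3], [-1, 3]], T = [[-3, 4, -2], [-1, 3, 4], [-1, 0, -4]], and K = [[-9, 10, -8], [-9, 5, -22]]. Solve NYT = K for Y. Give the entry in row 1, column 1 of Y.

Left-multiply by N⁻¹ and right-multiply by T⁻¹: Y = N⁻¹KT⁻¹.
N has determinant -3; N⁻¹ = [[-1, 1], [-1/3, 2/3]].
det T = -2, so T⁻¹ = [[6, -8, -11], [4, -5, -7], [-3/2, 2, 5/2]].
N⁻¹K = [[0, -5, -14], [-3, 0, -12]].
Y = (N⁻¹K)T⁻¹ = [[1, -3, 0], [0, 0, 3]].

1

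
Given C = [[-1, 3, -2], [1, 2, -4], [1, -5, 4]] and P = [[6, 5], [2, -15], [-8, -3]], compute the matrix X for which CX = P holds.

Since C multiplies X on the left, X = C⁻¹P.
det C = 2, so C⁻¹ = [[-6, -1, -4], [-4, -1, -3], [-7/2, -1, -5/2]].
X = C⁻¹P = [[-6, -1, -4], [-4, -1, -3], [-7/2, -1, -5/2]] · [[6, 5], [2, -15], [-8, -3]] = [[-6, -3], [-2, 4], [-3, 5]].

X = [[-6, -3], [-2, 4], [-3, 5]]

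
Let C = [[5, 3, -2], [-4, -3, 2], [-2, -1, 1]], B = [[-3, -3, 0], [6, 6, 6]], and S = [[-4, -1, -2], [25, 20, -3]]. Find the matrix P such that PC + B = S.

PC = S − B = [[-1, 2, -2], [19, 14, -9]].
Since C sits to the right of P, P = (S − B)C⁻¹.
det C = -1; the adjugate gives C⁻¹ = [[1, 1, 0], [0, -1, 2], [2, 1, 3]].
P = (S − B)C⁻¹ = [[-5, -5, -2], [1, -4, 1]].

P = [[-5, -5, -2], [1, -4, 1]]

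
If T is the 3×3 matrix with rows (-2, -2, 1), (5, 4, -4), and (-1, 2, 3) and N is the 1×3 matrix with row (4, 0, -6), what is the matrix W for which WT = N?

W = [[1, 1, -1]]

Right-multiplying both sides by T⁻¹ gives W = NT⁻¹.
det T = -4; the adjugate gives T⁻¹ = [[-5, -2, -1], [11/4, 5/4, 3/4], [-7/2, -3/2, -1/2]].
W = NT⁻¹ = [[4, 0, -6]] · [[-5, -2, -1], [11/4, 5/4, 3/4], [-7/2, -3/2, -1/2]] = [[1, 1, -1]].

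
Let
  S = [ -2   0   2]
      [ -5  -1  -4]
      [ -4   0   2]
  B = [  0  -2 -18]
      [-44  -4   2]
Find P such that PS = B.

P = [[-5, 2, 0], [6, 4, 3]]

S is on the right of P, so right-multiply by S⁻¹: P = BS⁻¹.
det S = -4, so S⁻¹ = [[1/2, 0, -1/2], [-13/2, -1, 9/2], [1, 0, -1/2]].
P = BS⁻¹ = [[0, -2, -18], [-44, -4, 2]] · [[1/2, 0, -1/2], [-13/2, -1, 9/2], [1, 0, -1/2]] = [[-5, 2, 0], [6, 4, 3]].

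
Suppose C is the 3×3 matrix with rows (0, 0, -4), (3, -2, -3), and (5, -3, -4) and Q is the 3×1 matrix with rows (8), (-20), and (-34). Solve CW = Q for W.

W = [[-6], [4], [-2]]

Since C multiplies W on the left, W = C⁻¹Q.
det C = -4, so C⁻¹ = [[1/4, -3, 2], [3/4, -5, 3], [-1/4, 0, 0]].
W = C⁻¹Q = [[1/4, -3, 2], [3/4, -5, 3], [-1/4, 0, 0]] · [[8], [-20], [-34]] = [[-6], [4], [-2]].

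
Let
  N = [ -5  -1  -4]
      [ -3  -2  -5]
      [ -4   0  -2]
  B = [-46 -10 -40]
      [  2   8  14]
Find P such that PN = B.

P = [[2, 4, 6], [-4, -2, 6]]

Right-multiplying both sides by N⁻¹ gives P = BN⁻¹.
det N = -2, so N⁻¹ = [[-2, 1, 3/2], [-7, 3, 13/2], [4, -2, -7/2]].
P = BN⁻¹ = [[-46, -10, -40], [2, 8, 14]] · [[-2, 1, 3/2], [-7, 3, 13/2], [4, -2, -7/2]] = [[2, 4, 6], [-4, -2, 6]].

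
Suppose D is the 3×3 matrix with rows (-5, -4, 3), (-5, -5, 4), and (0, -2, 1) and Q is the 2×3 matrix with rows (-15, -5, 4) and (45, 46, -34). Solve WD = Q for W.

W = [[6, -3, -2], [-5, -4, -3]]

Right-multiplying both sides by D⁻¹ gives W = QD⁻¹.
D has determinant -5; D⁻¹ = [[-3/5, 2/5, 1/5], [-1, 1, -1], [-2, 2, -1]].
W = QD⁻¹ = [[-15, -5, 4], [45, 46, -34]] · [[-3/5, 2/5, 1/5], [-1, 1, -1], [-2, 2, -1]] = [[6, -3, -2], [-5, -4, -3]].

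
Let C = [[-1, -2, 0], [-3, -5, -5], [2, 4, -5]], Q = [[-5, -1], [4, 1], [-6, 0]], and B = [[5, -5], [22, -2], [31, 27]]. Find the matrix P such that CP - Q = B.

P = [[-2, 2], [1, 2], [-5, -3]]

CP = B + Q = [[0, -6], [26, -1], [25, 27]].
Left-multiplying both sides by C⁻¹ gives P = C⁻¹(B + Q).
det C = 5; the adjugate gives C⁻¹ = [[9, -2, 2], [-5, 1, -1], [-2/5, 0, -1/5]].
P = C⁻¹(B + Q) = [[-2, 2], [1, 2], [-5, -3]].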